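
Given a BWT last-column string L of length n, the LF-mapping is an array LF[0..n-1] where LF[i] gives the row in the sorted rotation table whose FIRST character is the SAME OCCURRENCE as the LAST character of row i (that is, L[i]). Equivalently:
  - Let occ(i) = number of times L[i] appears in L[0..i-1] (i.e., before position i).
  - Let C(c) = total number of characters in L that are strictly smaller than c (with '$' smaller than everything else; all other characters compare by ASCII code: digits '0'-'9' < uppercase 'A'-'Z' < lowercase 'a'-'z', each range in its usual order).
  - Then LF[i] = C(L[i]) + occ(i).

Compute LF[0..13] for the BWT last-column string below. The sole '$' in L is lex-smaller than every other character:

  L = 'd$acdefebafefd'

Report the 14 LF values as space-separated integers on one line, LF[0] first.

Char counts: '$':1, 'a':2, 'b':1, 'c':1, 'd':3, 'e':3, 'f':3
C (first-col start): C('$')=0, C('a')=1, C('b')=3, C('c')=4, C('d')=5, C('e')=8, C('f')=11
L[0]='d': occ=0, LF[0]=C('d')+0=5+0=5
L[1]='$': occ=0, LF[1]=C('$')+0=0+0=0
L[2]='a': occ=0, LF[2]=C('a')+0=1+0=1
L[3]='c': occ=0, LF[3]=C('c')+0=4+0=4
L[4]='d': occ=1, LF[4]=C('d')+1=5+1=6
L[5]='e': occ=0, LF[5]=C('e')+0=8+0=8
L[6]='f': occ=0, LF[6]=C('f')+0=11+0=11
L[7]='e': occ=1, LF[7]=C('e')+1=8+1=9
L[8]='b': occ=0, LF[8]=C('b')+0=3+0=3
L[9]='a': occ=1, LF[9]=C('a')+1=1+1=2
L[10]='f': occ=1, LF[10]=C('f')+1=11+1=12
L[11]='e': occ=2, LF[11]=C('e')+2=8+2=10
L[12]='f': occ=2, LF[12]=C('f')+2=11+2=13
L[13]='d': occ=2, LF[13]=C('d')+2=5+2=7

Answer: 5 0 1 4 6 8 11 9 3 2 12 10 13 7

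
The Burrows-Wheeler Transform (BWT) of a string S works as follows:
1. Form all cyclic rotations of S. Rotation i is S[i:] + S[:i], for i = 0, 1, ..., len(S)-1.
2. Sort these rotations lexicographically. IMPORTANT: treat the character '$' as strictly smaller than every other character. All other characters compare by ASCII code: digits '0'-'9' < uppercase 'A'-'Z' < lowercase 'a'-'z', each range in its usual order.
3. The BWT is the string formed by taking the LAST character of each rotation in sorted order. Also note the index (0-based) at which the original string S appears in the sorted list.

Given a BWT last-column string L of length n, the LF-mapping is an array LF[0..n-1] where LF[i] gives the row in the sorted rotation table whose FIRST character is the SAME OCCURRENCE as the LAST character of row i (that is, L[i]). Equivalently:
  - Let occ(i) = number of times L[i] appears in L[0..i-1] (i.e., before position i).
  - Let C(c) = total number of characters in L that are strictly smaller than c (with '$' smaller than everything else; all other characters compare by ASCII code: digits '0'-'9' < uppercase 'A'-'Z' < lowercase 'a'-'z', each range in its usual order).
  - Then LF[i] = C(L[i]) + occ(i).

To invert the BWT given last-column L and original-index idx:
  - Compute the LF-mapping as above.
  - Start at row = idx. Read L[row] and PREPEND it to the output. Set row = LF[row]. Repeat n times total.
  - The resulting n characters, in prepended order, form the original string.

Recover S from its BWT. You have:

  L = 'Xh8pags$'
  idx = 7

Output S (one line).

LF mapping: 2 5 1 6 3 4 7 0
Walk LF starting at row 7, prepending L[row]:
  step 1: row=7, L[7]='$', prepend. Next row=LF[7]=0
  step 2: row=0, L[0]='X', prepend. Next row=LF[0]=2
  step 3: row=2, L[2]='8', prepend. Next row=LF[2]=1
  step 4: row=1, L[1]='h', prepend. Next row=LF[1]=5
  step 5: row=5, L[5]='g', prepend. Next row=LF[5]=4
  step 6: row=4, L[4]='a', prepend. Next row=LF[4]=3
  step 7: row=3, L[3]='p', prepend. Next row=LF[3]=6
  step 8: row=6, L[6]='s', prepend. Next row=LF[6]=7
Reversed output: spagh8X$

Answer: spagh8X$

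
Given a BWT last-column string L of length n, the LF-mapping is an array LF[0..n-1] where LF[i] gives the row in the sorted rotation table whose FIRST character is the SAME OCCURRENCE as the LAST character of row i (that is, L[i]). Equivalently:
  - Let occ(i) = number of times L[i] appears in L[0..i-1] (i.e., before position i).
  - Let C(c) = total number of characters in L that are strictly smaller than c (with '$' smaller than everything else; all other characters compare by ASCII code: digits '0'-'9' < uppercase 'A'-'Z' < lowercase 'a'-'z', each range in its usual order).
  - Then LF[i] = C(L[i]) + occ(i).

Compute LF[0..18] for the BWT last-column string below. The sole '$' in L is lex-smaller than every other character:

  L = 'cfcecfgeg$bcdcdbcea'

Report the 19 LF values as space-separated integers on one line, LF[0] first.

Char counts: '$':1, 'a':1, 'b':2, 'c':6, 'd':2, 'e':3, 'f':2, 'g':2
C (first-col start): C('$')=0, C('a')=1, C('b')=2, C('c')=4, C('d')=10, C('e')=12, C('f')=15, C('g')=17
L[0]='c': occ=0, LF[0]=C('c')+0=4+0=4
L[1]='f': occ=0, LF[1]=C('f')+0=15+0=15
L[2]='c': occ=1, LF[2]=C('c')+1=4+1=5
L[3]='e': occ=0, LF[3]=C('e')+0=12+0=12
L[4]='c': occ=2, LF[4]=C('c')+2=4+2=6
L[5]='f': occ=1, LF[5]=C('f')+1=15+1=16
L[6]='g': occ=0, LF[6]=C('g')+0=17+0=17
L[7]='e': occ=1, LF[7]=C('e')+1=12+1=13
L[8]='g': occ=1, LF[8]=C('g')+1=17+1=18
L[9]='$': occ=0, LF[9]=C('$')+0=0+0=0
L[10]='b': occ=0, LF[10]=C('b')+0=2+0=2
L[11]='c': occ=3, LF[11]=C('c')+3=4+3=7
L[12]='d': occ=0, LF[12]=C('d')+0=10+0=10
L[13]='c': occ=4, LF[13]=C('c')+4=4+4=8
L[14]='d': occ=1, LF[14]=C('d')+1=10+1=11
L[15]='b': occ=1, LF[15]=C('b')+1=2+1=3
L[16]='c': occ=5, LF[16]=C('c')+5=4+5=9
L[17]='e': occ=2, LF[17]=C('e')+2=12+2=14
L[18]='a': occ=0, LF[18]=C('a')+0=1+0=1

Answer: 4 15 5 12 6 16 17 13 18 0 2 7 10 8 11 3 9 14 1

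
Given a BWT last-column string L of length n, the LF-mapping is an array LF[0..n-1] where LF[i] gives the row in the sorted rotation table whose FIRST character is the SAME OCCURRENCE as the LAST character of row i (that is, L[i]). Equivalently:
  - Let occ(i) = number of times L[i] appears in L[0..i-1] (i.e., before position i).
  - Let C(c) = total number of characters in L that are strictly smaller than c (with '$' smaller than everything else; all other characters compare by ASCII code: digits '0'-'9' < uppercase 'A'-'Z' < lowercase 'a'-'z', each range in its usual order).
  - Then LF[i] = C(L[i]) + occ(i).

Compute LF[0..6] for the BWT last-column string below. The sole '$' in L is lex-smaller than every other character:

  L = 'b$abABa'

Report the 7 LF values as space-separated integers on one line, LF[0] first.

Char counts: '$':1, 'A':1, 'B':1, 'a':2, 'b':2
C (first-col start): C('$')=0, C('A')=1, C('B')=2, C('a')=3, C('b')=5
L[0]='b': occ=0, LF[0]=C('b')+0=5+0=5
L[1]='$': occ=0, LF[1]=C('$')+0=0+0=0
L[2]='a': occ=0, LF[2]=C('a')+0=3+0=3
L[3]='b': occ=1, LF[3]=C('b')+1=5+1=6
L[4]='A': occ=0, LF[4]=C('A')+0=1+0=1
L[5]='B': occ=0, LF[5]=C('B')+0=2+0=2
L[6]='a': occ=1, LF[6]=C('a')+1=3+1=4

Answer: 5 0 3 6 1 2 4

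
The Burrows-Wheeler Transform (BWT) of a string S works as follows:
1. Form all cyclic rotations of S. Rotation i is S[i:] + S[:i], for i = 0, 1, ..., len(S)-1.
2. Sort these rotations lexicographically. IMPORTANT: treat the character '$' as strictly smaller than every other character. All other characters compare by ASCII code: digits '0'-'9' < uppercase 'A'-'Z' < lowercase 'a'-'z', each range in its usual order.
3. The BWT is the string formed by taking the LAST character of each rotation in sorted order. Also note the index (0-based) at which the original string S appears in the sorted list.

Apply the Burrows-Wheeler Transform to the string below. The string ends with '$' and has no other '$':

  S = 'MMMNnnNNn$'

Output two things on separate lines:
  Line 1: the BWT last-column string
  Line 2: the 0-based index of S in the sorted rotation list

All 10 rotations (rotation i = S[i:]+S[:i]):
  rot[0] = MMMNnnNNn$
  rot[1] = MMNnnNNn$M
  rot[2] = MNnnNNn$MM
  rot[3] = NnnNNn$MMM
  rot[4] = nnNNn$MMMN
  rot[5] = nNNn$MMMNn
  rot[6] = NNn$MMMNnn
  rot[7] = Nn$MMMNnnN
  rot[8] = n$MMMNnnNN
  rot[9] = $MMMNnnNNn
Sorted (with $ < everything):
  sorted[0] = $MMMNnnNNn  (last char: 'n')
  sorted[1] = MMMNnnNNn$  (last char: '$')
  sorted[2] = MMNnnNNn$M  (last char: 'M')
  sorted[3] = MNnnNNn$MM  (last char: 'M')
  sorted[4] = NNn$MMMNnn  (last char: 'n')
  sorted[5] = Nn$MMMNnnN  (last char: 'N')
  sorted[6] = NnnNNn$MMM  (last char: 'M')
  sorted[7] = n$MMMNnnNN  (last char: 'N')
  sorted[8] = nNNn$MMMNn  (last char: 'n')
  sorted[9] = nnNNn$MMMN  (last char: 'N')
Last column: n$MMnNMNnN
Original string S is at sorted index 1

Answer: n$MMnNMNnN
1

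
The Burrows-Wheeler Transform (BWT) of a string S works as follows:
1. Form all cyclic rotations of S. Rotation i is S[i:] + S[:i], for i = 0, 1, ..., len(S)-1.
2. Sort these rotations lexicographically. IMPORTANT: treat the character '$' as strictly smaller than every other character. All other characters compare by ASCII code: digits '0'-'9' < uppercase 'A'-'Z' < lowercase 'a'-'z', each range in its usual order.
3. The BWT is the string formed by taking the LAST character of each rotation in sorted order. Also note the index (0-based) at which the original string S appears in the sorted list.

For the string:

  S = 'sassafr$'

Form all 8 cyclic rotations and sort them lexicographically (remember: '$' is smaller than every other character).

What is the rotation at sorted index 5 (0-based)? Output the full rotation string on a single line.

All 8 rotations (rotation i = S[i:]+S[:i]):
  rot[0] = sassafr$
  rot[1] = assafr$s
  rot[2] = ssafr$sa
  rot[3] = safr$sas
  rot[4] = afr$sass
  rot[5] = fr$sassa
  rot[6] = r$sassaf
  rot[7] = $sassafr
Sorted (with $ < everything):
  sorted[0] = $sassafr
  sorted[1] = afr$sass
  sorted[2] = assafr$s
  sorted[3] = fr$sassa
  sorted[4] = r$sassaf
  sorted[5] = safr$sas
  sorted[6] = sassafr$
  sorted[7] = ssafr$sa
sorted[5] = safr$sas

Answer: safr$sas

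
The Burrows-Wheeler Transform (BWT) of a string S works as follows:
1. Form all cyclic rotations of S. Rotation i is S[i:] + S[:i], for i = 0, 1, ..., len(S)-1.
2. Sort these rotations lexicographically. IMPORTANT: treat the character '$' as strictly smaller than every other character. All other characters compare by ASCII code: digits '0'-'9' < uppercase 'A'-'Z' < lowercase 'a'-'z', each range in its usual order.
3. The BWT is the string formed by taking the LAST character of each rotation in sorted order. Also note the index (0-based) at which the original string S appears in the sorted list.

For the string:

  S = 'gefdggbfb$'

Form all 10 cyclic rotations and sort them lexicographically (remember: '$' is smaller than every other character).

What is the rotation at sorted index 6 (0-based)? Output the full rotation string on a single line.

Answer: fdggbfb$ge

Derivation:
All 10 rotations (rotation i = S[i:]+S[:i]):
  rot[0] = gefdggbfb$
  rot[1] = efdggbfb$g
  rot[2] = fdggbfb$ge
  rot[3] = dggbfb$gef
  rot[4] = ggbfb$gefd
  rot[5] = gbfb$gefdg
  rot[6] = bfb$gefdgg
  rot[7] = fb$gefdggb
  rot[8] = b$gefdggbf
  rot[9] = $gefdggbfb
Sorted (with $ < everything):
  sorted[0] = $gefdggbfb
  sorted[1] = b$gefdggbf
  sorted[2] = bfb$gefdgg
  sorted[3] = dggbfb$gef
  sorted[4] = efdggbfb$g
  sorted[5] = fb$gefdggb
  sorted[6] = fdggbfb$ge
  sorted[7] = gbfb$gefdg
  sorted[8] = gefdggbfb$
  sorted[9] = ggbfb$gefd
sorted[6] = fdggbfb$ge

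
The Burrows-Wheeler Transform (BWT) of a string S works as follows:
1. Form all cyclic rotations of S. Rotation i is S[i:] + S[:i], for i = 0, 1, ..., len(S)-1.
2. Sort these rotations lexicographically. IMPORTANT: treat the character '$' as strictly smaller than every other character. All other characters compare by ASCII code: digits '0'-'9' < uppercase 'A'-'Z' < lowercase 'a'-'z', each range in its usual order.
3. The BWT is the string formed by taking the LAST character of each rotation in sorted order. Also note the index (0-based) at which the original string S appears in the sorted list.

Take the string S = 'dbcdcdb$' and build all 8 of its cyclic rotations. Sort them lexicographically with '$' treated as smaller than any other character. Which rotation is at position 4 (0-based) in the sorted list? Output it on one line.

All 8 rotations (rotation i = S[i:]+S[:i]):
  rot[0] = dbcdcdb$
  rot[1] = bcdcdb$d
  rot[2] = cdcdb$db
  rot[3] = dcdb$dbc
  rot[4] = cdb$dbcd
  rot[5] = db$dbcdc
  rot[6] = b$dbcdcd
  rot[7] = $dbcdcdb
Sorted (with $ < everything):
  sorted[0] = $dbcdcdb
  sorted[1] = b$dbcdcd
  sorted[2] = bcdcdb$d
  sorted[3] = cdb$dbcd
  sorted[4] = cdcdb$db
  sorted[5] = db$dbcdc
  sorted[6] = dbcdcdb$
  sorted[7] = dcdb$dbc
sorted[4] = cdcdb$db

Answer: cdcdb$db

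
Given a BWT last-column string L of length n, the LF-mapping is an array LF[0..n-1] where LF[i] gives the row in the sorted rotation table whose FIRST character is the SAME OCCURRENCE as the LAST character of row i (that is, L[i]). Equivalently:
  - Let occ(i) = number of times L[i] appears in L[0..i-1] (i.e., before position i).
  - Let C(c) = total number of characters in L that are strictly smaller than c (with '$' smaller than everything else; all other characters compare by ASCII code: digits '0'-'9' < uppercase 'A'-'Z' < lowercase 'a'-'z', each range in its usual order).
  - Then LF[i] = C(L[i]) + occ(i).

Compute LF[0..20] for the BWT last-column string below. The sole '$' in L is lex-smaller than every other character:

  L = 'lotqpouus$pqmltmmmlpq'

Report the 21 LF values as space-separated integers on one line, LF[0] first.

Char counts: '$':1, 'l':3, 'm':4, 'o':2, 'p':3, 'q':3, 's':1, 't':2, 'u':2
C (first-col start): C('$')=0, C('l')=1, C('m')=4, C('o')=8, C('p')=10, C('q')=13, C('s')=16, C('t')=17, C('u')=19
L[0]='l': occ=0, LF[0]=C('l')+0=1+0=1
L[1]='o': occ=0, LF[1]=C('o')+0=8+0=8
L[2]='t': occ=0, LF[2]=C('t')+0=17+0=17
L[3]='q': occ=0, LF[3]=C('q')+0=13+0=13
L[4]='p': occ=0, LF[4]=C('p')+0=10+0=10
L[5]='o': occ=1, LF[5]=C('o')+1=8+1=9
L[6]='u': occ=0, LF[6]=C('u')+0=19+0=19
L[7]='u': occ=1, LF[7]=C('u')+1=19+1=20
L[8]='s': occ=0, LF[8]=C('s')+0=16+0=16
L[9]='$': occ=0, LF[9]=C('$')+0=0+0=0
L[10]='p': occ=1, LF[10]=C('p')+1=10+1=11
L[11]='q': occ=1, LF[11]=C('q')+1=13+1=14
L[12]='m': occ=0, LF[12]=C('m')+0=4+0=4
L[13]='l': occ=1, LF[13]=C('l')+1=1+1=2
L[14]='t': occ=1, LF[14]=C('t')+1=17+1=18
L[15]='m': occ=1, LF[15]=C('m')+1=4+1=5
L[16]='m': occ=2, LF[16]=C('m')+2=4+2=6
L[17]='m': occ=3, LF[17]=C('m')+3=4+3=7
L[18]='l': occ=2, LF[18]=C('l')+2=1+2=3
L[19]='p': occ=2, LF[19]=C('p')+2=10+2=12
L[20]='q': occ=2, LF[20]=C('q')+2=13+2=15

Answer: 1 8 17 13 10 9 19 20 16 0 11 14 4 2 18 5 6 7 3 12 15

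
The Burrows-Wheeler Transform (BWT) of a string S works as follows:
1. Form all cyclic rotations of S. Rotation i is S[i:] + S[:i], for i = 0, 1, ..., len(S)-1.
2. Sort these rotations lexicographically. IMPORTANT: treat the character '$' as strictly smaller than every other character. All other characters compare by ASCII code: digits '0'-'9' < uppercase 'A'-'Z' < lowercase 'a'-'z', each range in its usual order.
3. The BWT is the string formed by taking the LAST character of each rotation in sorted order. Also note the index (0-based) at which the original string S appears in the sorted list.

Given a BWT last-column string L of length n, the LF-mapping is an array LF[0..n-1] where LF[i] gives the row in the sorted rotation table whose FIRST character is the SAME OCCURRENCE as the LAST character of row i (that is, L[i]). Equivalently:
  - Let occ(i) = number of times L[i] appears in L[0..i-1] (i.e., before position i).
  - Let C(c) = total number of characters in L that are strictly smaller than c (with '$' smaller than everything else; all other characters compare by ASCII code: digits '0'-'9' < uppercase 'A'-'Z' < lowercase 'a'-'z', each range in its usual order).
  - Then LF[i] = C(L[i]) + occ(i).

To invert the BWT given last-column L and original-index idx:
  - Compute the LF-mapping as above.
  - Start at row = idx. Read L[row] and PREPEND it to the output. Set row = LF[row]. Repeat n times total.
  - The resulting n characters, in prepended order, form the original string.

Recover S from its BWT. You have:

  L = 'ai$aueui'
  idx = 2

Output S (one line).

LF mapping: 1 4 0 2 6 3 7 5
Walk LF starting at row 2, prepending L[row]:
  step 1: row=2, L[2]='$', prepend. Next row=LF[2]=0
  step 2: row=0, L[0]='a', prepend. Next row=LF[0]=1
  step 3: row=1, L[1]='i', prepend. Next row=LF[1]=4
  step 4: row=4, L[4]='u', prepend. Next row=LF[4]=6
  step 5: row=6, L[6]='u', prepend. Next row=LF[6]=7
  step 6: row=7, L[7]='i', prepend. Next row=LF[7]=5
  step 7: row=5, L[5]='e', prepend. Next row=LF[5]=3
  step 8: row=3, L[3]='a', prepend. Next row=LF[3]=2
Reversed output: aeiuuia$

Answer: aeiuuia$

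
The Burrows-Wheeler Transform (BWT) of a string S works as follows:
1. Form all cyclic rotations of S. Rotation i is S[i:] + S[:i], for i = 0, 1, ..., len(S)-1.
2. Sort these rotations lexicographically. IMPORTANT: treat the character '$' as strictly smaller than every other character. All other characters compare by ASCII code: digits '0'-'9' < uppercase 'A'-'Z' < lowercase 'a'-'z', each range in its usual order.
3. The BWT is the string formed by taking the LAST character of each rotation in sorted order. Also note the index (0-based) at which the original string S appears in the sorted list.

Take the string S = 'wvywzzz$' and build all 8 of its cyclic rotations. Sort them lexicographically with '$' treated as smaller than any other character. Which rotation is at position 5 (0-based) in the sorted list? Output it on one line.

Answer: z$wvywzz

Derivation:
All 8 rotations (rotation i = S[i:]+S[:i]):
  rot[0] = wvywzzz$
  rot[1] = vywzzz$w
  rot[2] = ywzzz$wv
  rot[3] = wzzz$wvy
  rot[4] = zzz$wvyw
  rot[5] = zz$wvywz
  rot[6] = z$wvywzz
  rot[7] = $wvywzzz
Sorted (with $ < everything):
  sorted[0] = $wvywzzz
  sorted[1] = vywzzz$w
  sorted[2] = wvywzzz$
  sorted[3] = wzzz$wvy
  sorted[4] = ywzzz$wv
  sorted[5] = z$wvywzz
  sorted[6] = zz$wvywz
  sorted[7] = zzz$wvyw
sorted[5] = z$wvywzz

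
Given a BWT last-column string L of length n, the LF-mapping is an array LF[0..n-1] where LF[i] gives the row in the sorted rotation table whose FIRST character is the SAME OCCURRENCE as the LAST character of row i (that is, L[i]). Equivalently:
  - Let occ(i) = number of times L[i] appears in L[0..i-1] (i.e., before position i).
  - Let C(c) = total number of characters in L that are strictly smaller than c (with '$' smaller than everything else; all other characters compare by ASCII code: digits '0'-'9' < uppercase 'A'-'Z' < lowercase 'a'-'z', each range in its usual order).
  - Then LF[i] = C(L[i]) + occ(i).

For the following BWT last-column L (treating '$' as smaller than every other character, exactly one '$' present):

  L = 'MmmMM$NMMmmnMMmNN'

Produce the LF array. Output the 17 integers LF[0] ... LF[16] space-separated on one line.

Char counts: '$':1, 'M':7, 'N':3, 'm':5, 'n':1
C (first-col start): C('$')=0, C('M')=1, C('N')=8, C('m')=11, C('n')=16
L[0]='M': occ=0, LF[0]=C('M')+0=1+0=1
L[1]='m': occ=0, LF[1]=C('m')+0=11+0=11
L[2]='m': occ=1, LF[2]=C('m')+1=11+1=12
L[3]='M': occ=1, LF[3]=C('M')+1=1+1=2
L[4]='M': occ=2, LF[4]=C('M')+2=1+2=3
L[5]='$': occ=0, LF[5]=C('$')+0=0+0=0
L[6]='N': occ=0, LF[6]=C('N')+0=8+0=8
L[7]='M': occ=3, LF[7]=C('M')+3=1+3=4
L[8]='M': occ=4, LF[8]=C('M')+4=1+4=5
L[9]='m': occ=2, LF[9]=C('m')+2=11+2=13
L[10]='m': occ=3, LF[10]=C('m')+3=11+3=14
L[11]='n': occ=0, LF[11]=C('n')+0=16+0=16
L[12]='M': occ=5, LF[12]=C('M')+5=1+5=6
L[13]='M': occ=6, LF[13]=C('M')+6=1+6=7
L[14]='m': occ=4, LF[14]=C('m')+4=11+4=15
L[15]='N': occ=1, LF[15]=C('N')+1=8+1=9
L[16]='N': occ=2, LF[16]=C('N')+2=8+2=10

Answer: 1 11 12 2 3 0 8 4 5 13 14 16 6 7 15 9 10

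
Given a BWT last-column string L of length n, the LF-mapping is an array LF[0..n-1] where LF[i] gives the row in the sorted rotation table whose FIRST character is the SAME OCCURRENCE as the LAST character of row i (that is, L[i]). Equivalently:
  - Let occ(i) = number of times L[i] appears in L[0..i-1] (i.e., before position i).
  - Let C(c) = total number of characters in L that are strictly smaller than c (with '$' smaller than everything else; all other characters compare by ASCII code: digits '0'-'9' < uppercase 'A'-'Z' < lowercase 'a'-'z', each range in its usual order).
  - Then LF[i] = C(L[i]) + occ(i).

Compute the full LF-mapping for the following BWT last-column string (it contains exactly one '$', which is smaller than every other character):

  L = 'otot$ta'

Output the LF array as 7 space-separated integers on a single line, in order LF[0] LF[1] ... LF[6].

Char counts: '$':1, 'a':1, 'o':2, 't':3
C (first-col start): C('$')=0, C('a')=1, C('o')=2, C('t')=4
L[0]='o': occ=0, LF[0]=C('o')+0=2+0=2
L[1]='t': occ=0, LF[1]=C('t')+0=4+0=4
L[2]='o': occ=1, LF[2]=C('o')+1=2+1=3
L[3]='t': occ=1, LF[3]=C('t')+1=4+1=5
L[4]='$': occ=0, LF[4]=C('$')+0=0+0=0
L[5]='t': occ=2, LF[5]=C('t')+2=4+2=6
L[6]='a': occ=0, LF[6]=C('a')+0=1+0=1

Answer: 2 4 3 5 0 6 1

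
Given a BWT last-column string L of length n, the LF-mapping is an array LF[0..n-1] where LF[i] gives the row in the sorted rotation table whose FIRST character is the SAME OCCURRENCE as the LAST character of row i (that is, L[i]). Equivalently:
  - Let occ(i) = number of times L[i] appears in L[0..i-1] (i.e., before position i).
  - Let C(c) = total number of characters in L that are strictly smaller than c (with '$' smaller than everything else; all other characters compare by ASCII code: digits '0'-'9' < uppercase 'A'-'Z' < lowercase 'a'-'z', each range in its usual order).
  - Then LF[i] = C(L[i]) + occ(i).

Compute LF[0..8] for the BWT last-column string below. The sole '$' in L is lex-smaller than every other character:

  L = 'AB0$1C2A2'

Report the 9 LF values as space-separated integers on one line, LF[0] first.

Answer: 5 7 1 0 2 8 3 6 4

Derivation:
Char counts: '$':1, '0':1, '1':1, '2':2, 'A':2, 'B':1, 'C':1
C (first-col start): C('$')=0, C('0')=1, C('1')=2, C('2')=3, C('A')=5, C('B')=7, C('C')=8
L[0]='A': occ=0, LF[0]=C('A')+0=5+0=5
L[1]='B': occ=0, LF[1]=C('B')+0=7+0=7
L[2]='0': occ=0, LF[2]=C('0')+0=1+0=1
L[3]='$': occ=0, LF[3]=C('$')+0=0+0=0
L[4]='1': occ=0, LF[4]=C('1')+0=2+0=2
L[5]='C': occ=0, LF[5]=C('C')+0=8+0=8
L[6]='2': occ=0, LF[6]=C('2')+0=3+0=3
L[7]='A': occ=1, LF[7]=C('A')+1=5+1=6
L[8]='2': occ=1, LF[8]=C('2')+1=3+1=4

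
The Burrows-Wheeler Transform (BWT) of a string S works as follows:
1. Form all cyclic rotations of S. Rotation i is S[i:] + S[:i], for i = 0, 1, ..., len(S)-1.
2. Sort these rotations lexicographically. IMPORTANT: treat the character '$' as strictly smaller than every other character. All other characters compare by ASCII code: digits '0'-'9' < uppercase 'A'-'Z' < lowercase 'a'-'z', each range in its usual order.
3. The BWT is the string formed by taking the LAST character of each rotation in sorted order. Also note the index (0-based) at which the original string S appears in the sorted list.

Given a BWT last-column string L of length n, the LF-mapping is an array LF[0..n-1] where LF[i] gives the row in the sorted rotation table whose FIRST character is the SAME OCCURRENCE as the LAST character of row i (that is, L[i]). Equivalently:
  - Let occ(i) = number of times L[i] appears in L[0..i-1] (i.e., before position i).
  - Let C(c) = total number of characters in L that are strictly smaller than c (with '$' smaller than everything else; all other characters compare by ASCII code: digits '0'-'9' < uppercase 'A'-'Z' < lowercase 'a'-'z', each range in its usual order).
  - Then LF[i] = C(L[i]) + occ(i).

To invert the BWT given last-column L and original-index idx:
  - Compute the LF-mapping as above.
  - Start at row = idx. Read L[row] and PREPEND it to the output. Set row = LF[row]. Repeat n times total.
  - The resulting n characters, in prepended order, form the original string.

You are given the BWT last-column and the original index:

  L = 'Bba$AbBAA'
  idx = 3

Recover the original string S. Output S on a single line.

LF mapping: 4 7 6 0 1 8 5 2 3
Walk LF starting at row 3, prepending L[row]:
  step 1: row=3, L[3]='$', prepend. Next row=LF[3]=0
  step 2: row=0, L[0]='B', prepend. Next row=LF[0]=4
  step 3: row=4, L[4]='A', prepend. Next row=LF[4]=1
  step 4: row=1, L[1]='b', prepend. Next row=LF[1]=7
  step 5: row=7, L[7]='A', prepend. Next row=LF[7]=2
  step 6: row=2, L[2]='a', prepend. Next row=LF[2]=6
  step 7: row=6, L[6]='B', prepend. Next row=LF[6]=5
  step 8: row=5, L[5]='b', prepend. Next row=LF[5]=8
  step 9: row=8, L[8]='A', prepend. Next row=LF[8]=3
Reversed output: AbBaAbAB$

Answer: AbBaAbAB$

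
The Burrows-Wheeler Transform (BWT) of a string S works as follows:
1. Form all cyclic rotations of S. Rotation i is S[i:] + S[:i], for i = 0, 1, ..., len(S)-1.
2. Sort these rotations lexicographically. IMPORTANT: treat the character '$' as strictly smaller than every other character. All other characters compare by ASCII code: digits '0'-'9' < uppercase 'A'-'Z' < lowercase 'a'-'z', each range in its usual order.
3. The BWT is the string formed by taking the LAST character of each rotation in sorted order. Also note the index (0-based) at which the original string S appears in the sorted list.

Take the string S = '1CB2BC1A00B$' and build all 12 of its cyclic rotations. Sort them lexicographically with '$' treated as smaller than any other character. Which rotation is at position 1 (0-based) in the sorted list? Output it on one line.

All 12 rotations (rotation i = S[i:]+S[:i]):
  rot[0] = 1CB2BC1A00B$
  rot[1] = CB2BC1A00B$1
  rot[2] = B2BC1A00B$1C
  rot[3] = 2BC1A00B$1CB
  rot[4] = BC1A00B$1CB2
  rot[5] = C1A00B$1CB2B
  rot[6] = 1A00B$1CB2BC
  rot[7] = A00B$1CB2BC1
  rot[8] = 00B$1CB2BC1A
  rot[9] = 0B$1CB2BC1A0
  rot[10] = B$1CB2BC1A00
  rot[11] = $1CB2BC1A00B
Sorted (with $ < everything):
  sorted[0] = $1CB2BC1A00B
  sorted[1] = 00B$1CB2BC1A
  sorted[2] = 0B$1CB2BC1A0
  sorted[3] = 1A00B$1CB2BC
  sorted[4] = 1CB2BC1A00B$
  sorted[5] = 2BC1A00B$1CB
  sorted[6] = A00B$1CB2BC1
  sorted[7] = B$1CB2BC1A00
  sorted[8] = B2BC1A00B$1C
  sorted[9] = BC1A00B$1CB2
  sorted[10] = C1A00B$1CB2B
  sorted[11] = CB2BC1A00B$1
sorted[1] = 00B$1CB2BC1A

Answer: 00B$1CB2BC1A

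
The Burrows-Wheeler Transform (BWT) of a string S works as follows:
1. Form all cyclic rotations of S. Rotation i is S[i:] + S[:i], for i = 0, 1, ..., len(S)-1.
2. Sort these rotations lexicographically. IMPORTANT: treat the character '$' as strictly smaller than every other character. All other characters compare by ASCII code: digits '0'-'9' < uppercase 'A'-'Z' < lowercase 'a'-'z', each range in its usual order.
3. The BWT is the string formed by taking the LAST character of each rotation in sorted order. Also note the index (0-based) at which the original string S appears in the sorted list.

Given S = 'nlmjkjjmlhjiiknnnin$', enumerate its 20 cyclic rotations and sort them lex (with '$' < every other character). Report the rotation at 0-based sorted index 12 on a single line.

All 20 rotations (rotation i = S[i:]+S[:i]):
  rot[0] = nlmjkjjmlhjiiknnnin$
  rot[1] = lmjkjjmlhjiiknnnin$n
  rot[2] = mjkjjmlhjiiknnnin$nl
  rot[3] = jkjjmlhjiiknnnin$nlm
  rot[4] = kjjmlhjiiknnnin$nlmj
  rot[5] = jjmlhjiiknnnin$nlmjk
  rot[6] = jmlhjiiknnnin$nlmjkj
  rot[7] = mlhjiiknnnin$nlmjkjj
  rot[8] = lhjiiknnnin$nlmjkjjm
  rot[9] = hjiiknnnin$nlmjkjjml
  rot[10] = jiiknnnin$nlmjkjjmlh
  rot[11] = iiknnnin$nlmjkjjmlhj
  rot[12] = iknnnin$nlmjkjjmlhji
  rot[13] = knnnin$nlmjkjjmlhjii
  rot[14] = nnnin$nlmjkjjmlhjiik
  rot[15] = nnin$nlmjkjjmlhjiikn
  rot[16] = nin$nlmjkjjmlhjiiknn
  rot[17] = in$nlmjkjjmlhjiiknnn
  rot[18] = n$nlmjkjjmlhjiiknnni
  rot[19] = $nlmjkjjmlhjiiknnnin
Sorted (with $ < everything):
  sorted[0] = $nlmjkjjmlhjiiknnnin
  sorted[1] = hjiiknnnin$nlmjkjjml
  sorted[2] = iiknnnin$nlmjkjjmlhj
  sorted[3] = iknnnin$nlmjkjjmlhji
  sorted[4] = in$nlmjkjjmlhjiiknnn
  sorted[5] = jiiknnnin$nlmjkjjmlh
  sorted[6] = jjmlhjiiknnnin$nlmjk
  sorted[7] = jkjjmlhjiiknnnin$nlm
  sorted[8] = jmlhjiiknnnin$nlmjkj
  sorted[9] = kjjmlhjiiknnnin$nlmj
  sorted[10] = knnnin$nlmjkjjmlhjii
  sorted[11] = lhjiiknnnin$nlmjkjjm
  sorted[12] = lmjkjjmlhjiiknnnin$n
  sorted[13] = mjkjjmlhjiiknnnin$nl
  sorted[14] = mlhjiiknnnin$nlmjkjj
  sorted[15] = n$nlmjkjjmlhjiiknnni
  sorted[16] = nin$nlmjkjjmlhjiiknn
  sorted[17] = nlmjkjjmlhjiiknnnin$
  sorted[18] = nnin$nlmjkjjmlhjiikn
  sorted[19] = nnnin$nlmjkjjmlhjiik
sorted[12] = lmjkjjmlhjiiknnnin$n

Answer: lmjkjjmlhjiiknnnin$n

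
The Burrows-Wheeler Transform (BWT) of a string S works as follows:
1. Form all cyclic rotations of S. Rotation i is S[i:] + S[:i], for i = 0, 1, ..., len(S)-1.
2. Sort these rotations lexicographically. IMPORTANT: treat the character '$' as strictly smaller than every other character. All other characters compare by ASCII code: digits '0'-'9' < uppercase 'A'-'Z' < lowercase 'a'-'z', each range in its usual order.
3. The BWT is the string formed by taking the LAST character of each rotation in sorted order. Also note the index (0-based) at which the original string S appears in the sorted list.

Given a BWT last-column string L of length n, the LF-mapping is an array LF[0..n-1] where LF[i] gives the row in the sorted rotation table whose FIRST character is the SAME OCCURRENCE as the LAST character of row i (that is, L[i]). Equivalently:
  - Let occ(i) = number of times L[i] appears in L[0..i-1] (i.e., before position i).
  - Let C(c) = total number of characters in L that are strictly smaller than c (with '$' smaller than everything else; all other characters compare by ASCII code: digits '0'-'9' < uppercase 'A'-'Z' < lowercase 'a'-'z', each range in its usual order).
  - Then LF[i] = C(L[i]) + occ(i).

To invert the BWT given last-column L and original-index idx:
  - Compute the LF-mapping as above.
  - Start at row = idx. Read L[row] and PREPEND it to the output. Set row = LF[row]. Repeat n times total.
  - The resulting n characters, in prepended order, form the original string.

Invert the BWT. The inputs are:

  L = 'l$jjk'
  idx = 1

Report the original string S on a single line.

Answer: jjkl$

Derivation:
LF mapping: 4 0 1 2 3
Walk LF starting at row 1, prepending L[row]:
  step 1: row=1, L[1]='$', prepend. Next row=LF[1]=0
  step 2: row=0, L[0]='l', prepend. Next row=LF[0]=4
  step 3: row=4, L[4]='k', prepend. Next row=LF[4]=3
  step 4: row=3, L[3]='j', prepend. Next row=LF[3]=2
  step 5: row=2, L[2]='j', prepend. Next row=LF[2]=1
Reversed output: jjkl$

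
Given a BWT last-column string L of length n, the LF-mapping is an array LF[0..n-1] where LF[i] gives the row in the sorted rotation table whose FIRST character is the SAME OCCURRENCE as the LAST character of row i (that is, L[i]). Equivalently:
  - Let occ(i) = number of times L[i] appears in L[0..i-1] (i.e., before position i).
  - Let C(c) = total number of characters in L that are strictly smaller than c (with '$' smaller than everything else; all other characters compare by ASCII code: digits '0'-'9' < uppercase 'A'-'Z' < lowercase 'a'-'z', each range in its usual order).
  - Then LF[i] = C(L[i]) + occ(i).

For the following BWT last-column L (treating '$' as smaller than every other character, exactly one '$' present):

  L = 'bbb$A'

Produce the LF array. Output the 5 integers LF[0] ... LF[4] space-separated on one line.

Answer: 2 3 4 0 1

Derivation:
Char counts: '$':1, 'A':1, 'b':3
C (first-col start): C('$')=0, C('A')=1, C('b')=2
L[0]='b': occ=0, LF[0]=C('b')+0=2+0=2
L[1]='b': occ=1, LF[1]=C('b')+1=2+1=3
L[2]='b': occ=2, LF[2]=C('b')+2=2+2=4
L[3]='$': occ=0, LF[3]=C('$')+0=0+0=0
L[4]='A': occ=0, LF[4]=C('A')+0=1+0=1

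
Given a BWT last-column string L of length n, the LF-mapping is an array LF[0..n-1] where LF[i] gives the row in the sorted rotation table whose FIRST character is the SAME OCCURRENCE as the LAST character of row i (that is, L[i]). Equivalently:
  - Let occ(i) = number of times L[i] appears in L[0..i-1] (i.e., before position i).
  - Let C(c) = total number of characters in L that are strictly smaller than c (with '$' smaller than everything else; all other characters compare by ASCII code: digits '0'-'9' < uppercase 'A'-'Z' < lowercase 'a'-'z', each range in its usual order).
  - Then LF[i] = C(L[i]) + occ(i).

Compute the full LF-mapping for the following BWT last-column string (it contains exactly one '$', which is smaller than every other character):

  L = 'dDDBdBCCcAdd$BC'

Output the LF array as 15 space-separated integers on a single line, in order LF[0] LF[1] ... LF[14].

Answer: 11 8 9 2 12 3 5 6 10 1 13 14 0 4 7

Derivation:
Char counts: '$':1, 'A':1, 'B':3, 'C':3, 'D':2, 'c':1, 'd':4
C (first-col start): C('$')=0, C('A')=1, C('B')=2, C('C')=5, C('D')=8, C('c')=10, C('d')=11
L[0]='d': occ=0, LF[0]=C('d')+0=11+0=11
L[1]='D': occ=0, LF[1]=C('D')+0=8+0=8
L[2]='D': occ=1, LF[2]=C('D')+1=8+1=9
L[3]='B': occ=0, LF[3]=C('B')+0=2+0=2
L[4]='d': occ=1, LF[4]=C('d')+1=11+1=12
L[5]='B': occ=1, LF[5]=C('B')+1=2+1=3
L[6]='C': occ=0, LF[6]=C('C')+0=5+0=5
L[7]='C': occ=1, LF[7]=C('C')+1=5+1=6
L[8]='c': occ=0, LF[8]=C('c')+0=10+0=10
L[9]='A': occ=0, LF[9]=C('A')+0=1+0=1
L[10]='d': occ=2, LF[10]=C('d')+2=11+2=13
L[11]='d': occ=3, LF[11]=C('d')+3=11+3=14
L[12]='$': occ=0, LF[12]=C('$')+0=0+0=0
L[13]='B': occ=2, LF[13]=C('B')+2=2+2=4
L[14]='C': occ=2, LF[14]=C('C')+2=5+2=7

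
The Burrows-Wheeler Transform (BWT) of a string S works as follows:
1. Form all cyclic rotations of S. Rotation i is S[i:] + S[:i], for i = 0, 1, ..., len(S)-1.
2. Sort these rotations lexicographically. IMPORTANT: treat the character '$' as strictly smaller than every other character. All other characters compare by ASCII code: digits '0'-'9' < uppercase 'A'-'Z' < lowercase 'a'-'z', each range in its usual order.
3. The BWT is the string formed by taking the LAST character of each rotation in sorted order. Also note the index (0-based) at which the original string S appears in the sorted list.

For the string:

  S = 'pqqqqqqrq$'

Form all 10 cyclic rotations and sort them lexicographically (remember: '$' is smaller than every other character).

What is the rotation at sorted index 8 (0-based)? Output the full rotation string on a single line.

All 10 rotations (rotation i = S[i:]+S[:i]):
  rot[0] = pqqqqqqrq$
  rot[1] = qqqqqqrq$p
  rot[2] = qqqqqrq$pq
  rot[3] = qqqqrq$pqq
  rot[4] = qqqrq$pqqq
  rot[5] = qqrq$pqqqq
  rot[6] = qrq$pqqqqq
  rot[7] = rq$pqqqqqq
  rot[8] = q$pqqqqqqr
  rot[9] = $pqqqqqqrq
Sorted (with $ < everything):
  sorted[0] = $pqqqqqqrq
  sorted[1] = pqqqqqqrq$
  sorted[2] = q$pqqqqqqr
  sorted[3] = qqqqqqrq$p
  sorted[4] = qqqqqrq$pq
  sorted[5] = qqqqrq$pqq
  sorted[6] = qqqrq$pqqq
  sorted[7] = qqrq$pqqqq
  sorted[8] = qrq$pqqqqq
  sorted[9] = rq$pqqqqqq
sorted[8] = qrq$pqqqqq

Answer: qrq$pqqqqq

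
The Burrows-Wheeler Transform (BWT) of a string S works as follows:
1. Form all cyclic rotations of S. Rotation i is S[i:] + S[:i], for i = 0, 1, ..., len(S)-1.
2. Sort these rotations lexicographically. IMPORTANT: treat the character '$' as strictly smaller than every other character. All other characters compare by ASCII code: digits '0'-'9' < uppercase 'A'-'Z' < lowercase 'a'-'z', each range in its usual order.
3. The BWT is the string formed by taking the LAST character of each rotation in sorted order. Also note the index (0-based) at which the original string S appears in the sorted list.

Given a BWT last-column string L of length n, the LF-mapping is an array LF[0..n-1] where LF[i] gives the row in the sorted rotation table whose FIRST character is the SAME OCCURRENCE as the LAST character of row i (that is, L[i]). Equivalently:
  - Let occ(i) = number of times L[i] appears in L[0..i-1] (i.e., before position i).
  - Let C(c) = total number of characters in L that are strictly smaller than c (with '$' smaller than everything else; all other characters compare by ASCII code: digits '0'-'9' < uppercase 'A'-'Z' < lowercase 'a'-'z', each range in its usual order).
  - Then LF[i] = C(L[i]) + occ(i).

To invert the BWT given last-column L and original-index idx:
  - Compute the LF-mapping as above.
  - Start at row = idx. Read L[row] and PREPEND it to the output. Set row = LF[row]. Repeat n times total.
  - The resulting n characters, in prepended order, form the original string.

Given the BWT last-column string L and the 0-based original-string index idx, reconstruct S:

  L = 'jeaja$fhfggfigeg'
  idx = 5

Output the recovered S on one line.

LF mapping: 14 3 1 15 2 0 5 12 6 8 9 7 13 10 4 11
Walk LF starting at row 5, prepending L[row]:
  step 1: row=5, L[5]='$', prepend. Next row=LF[5]=0
  step 2: row=0, L[0]='j', prepend. Next row=LF[0]=14
  step 3: row=14, L[14]='e', prepend. Next row=LF[14]=4
  step 4: row=4, L[4]='a', prepend. Next row=LF[4]=2
  step 5: row=2, L[2]='a', prepend. Next row=LF[2]=1
  step 6: row=1, L[1]='e', prepend. Next row=LF[1]=3
  step 7: row=3, L[3]='j', prepend. Next row=LF[3]=15
  step 8: row=15, L[15]='g', prepend. Next row=LF[15]=11
  step 9: row=11, L[11]='f', prepend. Next row=LF[11]=7
  step 10: row=7, L[7]='h', prepend. Next row=LF[7]=12
  step 11: row=12, L[12]='i', prepend. Next row=LF[12]=13
  step 12: row=13, L[13]='g', prepend. Next row=LF[13]=10
  step 13: row=10, L[10]='g', prepend. Next row=LF[10]=9
  step 14: row=9, L[9]='g', prepend. Next row=LF[9]=8
  step 15: row=8, L[8]='f', prepend. Next row=LF[8]=6
  step 16: row=6, L[6]='f', prepend. Next row=LF[6]=5
Reversed output: ffgggihfgjeaaej$

Answer: ffgggihfgjeaaej$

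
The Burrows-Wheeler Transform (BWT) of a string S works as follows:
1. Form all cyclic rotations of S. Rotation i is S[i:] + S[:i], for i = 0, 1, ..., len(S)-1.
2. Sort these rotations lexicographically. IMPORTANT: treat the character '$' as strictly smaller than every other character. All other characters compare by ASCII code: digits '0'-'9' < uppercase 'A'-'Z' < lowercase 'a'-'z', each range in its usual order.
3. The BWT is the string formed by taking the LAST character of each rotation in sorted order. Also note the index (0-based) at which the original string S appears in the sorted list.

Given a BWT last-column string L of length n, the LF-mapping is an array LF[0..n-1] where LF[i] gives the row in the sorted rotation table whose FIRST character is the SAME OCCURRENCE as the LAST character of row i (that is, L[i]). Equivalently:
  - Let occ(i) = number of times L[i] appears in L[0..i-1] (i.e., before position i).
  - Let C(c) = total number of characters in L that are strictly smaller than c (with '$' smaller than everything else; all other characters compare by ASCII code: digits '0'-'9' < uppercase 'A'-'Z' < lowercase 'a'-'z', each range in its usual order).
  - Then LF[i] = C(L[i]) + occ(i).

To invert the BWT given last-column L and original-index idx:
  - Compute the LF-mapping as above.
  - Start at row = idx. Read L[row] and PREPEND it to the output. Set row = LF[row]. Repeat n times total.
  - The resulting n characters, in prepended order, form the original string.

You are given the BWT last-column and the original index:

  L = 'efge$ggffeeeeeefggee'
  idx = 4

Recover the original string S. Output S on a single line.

LF mapping: 1 11 15 2 0 16 17 12 13 3 4 5 6 7 8 14 18 19 9 10
Walk LF starting at row 4, prepending L[row]:
  step 1: row=4, L[4]='$', prepend. Next row=LF[4]=0
  step 2: row=0, L[0]='e', prepend. Next row=LF[0]=1
  step 3: row=1, L[1]='f', prepend. Next row=LF[1]=11
  step 4: row=11, L[11]='e', prepend. Next row=LF[11]=5
  step 5: row=5, L[5]='g', prepend. Next row=LF[5]=16
  step 6: row=16, L[16]='g', prepend. Next row=LF[16]=18
  step 7: row=18, L[18]='e', prepend. Next row=LF[18]=9
  step 8: row=9, L[9]='e', prepend. Next row=LF[9]=3
  step 9: row=3, L[3]='e', prepend. Next row=LF[3]=2
  step 10: row=2, L[2]='g', prepend. Next row=LF[2]=15
  step 11: row=15, L[15]='f', prepend. Next row=LF[15]=14
  step 12: row=14, L[14]='e', prepend. Next row=LF[14]=8
  step 13: row=8, L[8]='f', prepend. Next row=LF[8]=13
  step 14: row=13, L[13]='e', prepend. Next row=LF[13]=7
  step 15: row=7, L[7]='f', prepend. Next row=LF[7]=12
  step 16: row=12, L[12]='e', prepend. Next row=LF[12]=6
  step 17: row=6, L[6]='g', prepend. Next row=LF[6]=17
  step 18: row=17, L[17]='g', prepend. Next row=LF[17]=19
  step 19: row=19, L[19]='e', prepend. Next row=LF[19]=10
  step 20: row=10, L[10]='e', prepend. Next row=LF[10]=4
Reversed output: eeggefefefgeeeggefe$

Answer: eeggefefefgeeeggefe$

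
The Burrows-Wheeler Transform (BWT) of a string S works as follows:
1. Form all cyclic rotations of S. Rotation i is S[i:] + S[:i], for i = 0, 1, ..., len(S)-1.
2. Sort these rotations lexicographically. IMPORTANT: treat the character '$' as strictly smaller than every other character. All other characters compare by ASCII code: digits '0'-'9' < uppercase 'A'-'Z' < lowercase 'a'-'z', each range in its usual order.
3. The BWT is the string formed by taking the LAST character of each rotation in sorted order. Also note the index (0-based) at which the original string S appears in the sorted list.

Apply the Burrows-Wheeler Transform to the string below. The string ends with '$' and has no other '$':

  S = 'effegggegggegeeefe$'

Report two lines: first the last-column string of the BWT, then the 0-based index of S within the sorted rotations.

Answer: efgee$ggfefeeggggee
5

Derivation:
All 19 rotations (rotation i = S[i:]+S[:i]):
  rot[0] = effegggegggegeeefe$
  rot[1] = ffegggegggegeeefe$e
  rot[2] = fegggegggegeeefe$ef
  rot[3] = egggegggegeeefe$eff
  rot[4] = gggegggegeeefe$effe
  rot[5] = ggegggegeeefe$effeg
  rot[6] = gegggegeeefe$effegg
  rot[7] = egggegeeefe$effeggg
  rot[8] = gggegeeefe$effeggge
  rot[9] = ggegeeefe$effegggeg
  rot[10] = gegeeefe$effegggegg
  rot[11] = egeeefe$effegggeggg
  rot[12] = geeefe$effegggeggge
  rot[13] = eeefe$effegggegggeg
  rot[14] = eefe$effegggegggege
  rot[15] = efe$effegggegggegee
  rot[16] = fe$effegggegggegeee
  rot[17] = e$effegggegggegeeef
  rot[18] = $effegggegggegeeefe
Sorted (with $ < everything):
  sorted[0] = $effegggegggegeeefe  (last char: 'e')
  sorted[1] = e$effegggegggegeeef  (last char: 'f')
  sorted[2] = eeefe$effegggegggeg  (last char: 'g')
  sorted[3] = eefe$effegggegggege  (last char: 'e')
  sorted[4] = efe$effegggegggegee  (last char: 'e')
  sorted[5] = effegggegggegeeefe$  (last char: '$')
  sorted[6] = egeeefe$effegggeggg  (last char: 'g')
  sorted[7] = egggegeeefe$effeggg  (last char: 'g')
  sorted[8] = egggegggegeeefe$eff  (last char: 'f')
  sorted[9] = fe$effegggegggegeee  (last char: 'e')
  sorted[10] = fegggegggegeeefe$ef  (last char: 'f')
  sorted[11] = ffegggegggegeeefe$e  (last char: 'e')
  sorted[12] = geeefe$effegggeggge  (last char: 'e')
  sorted[13] = gegeeefe$effegggegg  (last char: 'g')
  sorted[14] = gegggegeeefe$effegg  (last char: 'g')
  sorted[15] = ggegeeefe$effegggeg  (last char: 'g')
  sorted[16] = ggegggegeeefe$effeg  (last char: 'g')
  sorted[17] = gggegeeefe$effeggge  (last char: 'e')
  sorted[18] = gggegggegeeefe$effe  (last char: 'e')
Last column: efgee$ggfefeeggggee
Original string S is at sorted index 5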